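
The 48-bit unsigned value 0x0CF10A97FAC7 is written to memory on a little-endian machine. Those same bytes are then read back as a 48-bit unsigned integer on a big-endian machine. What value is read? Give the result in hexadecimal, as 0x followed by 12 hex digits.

0xC7FA970AF10C

Stored little-endian, the bytes at ascending addresses are C7 FA 97 0A F1 0C.
Read back as big-endian, the last byte is least significant, giving 0xC7FA970AF10C.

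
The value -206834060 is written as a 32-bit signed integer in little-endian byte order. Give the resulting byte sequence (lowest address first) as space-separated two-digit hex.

Two's complement of -206834060 in 32 bits: 206834060 = 0x0C54098C; invert → 0xF3ABF673; add 1 → 0xF3ABF674.
Split into bytes (most-significant first): F3 AB F6 74.
Little-endian stores the least-significant byte at the lowest address.
So at ascending addresses the bytes are 74 F6 AB F3.

74 F6 AB F3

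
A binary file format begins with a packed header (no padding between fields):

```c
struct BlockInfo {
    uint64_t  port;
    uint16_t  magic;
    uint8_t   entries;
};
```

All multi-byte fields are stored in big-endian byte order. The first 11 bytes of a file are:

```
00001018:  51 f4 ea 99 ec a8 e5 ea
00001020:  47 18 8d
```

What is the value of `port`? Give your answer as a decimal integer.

5905602958210950634

`port` is the first field, at byte offset 0, occupying 8 bytes.
Bytes at offsets 0..7: 51 F4 EA 99 EC A8 E5 EA.
In big-endian order the high byte comes first in memory.
The bytes are already most-significant first: 0x51F4EA99ECA8E5EA.
0x51F4EA99ECA8E5EA = 5905602958210950634.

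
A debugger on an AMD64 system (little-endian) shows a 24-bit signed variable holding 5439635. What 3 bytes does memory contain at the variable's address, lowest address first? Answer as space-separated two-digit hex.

93 00 53

5439635 in hexadecimal, padded to 24 bits, is 0x530093.
Split into bytes (most-significant first): 53 00 93.
Little-endian stores the least-significant byte at the lowest address.
So at ascending addresses the bytes are 93 00 53.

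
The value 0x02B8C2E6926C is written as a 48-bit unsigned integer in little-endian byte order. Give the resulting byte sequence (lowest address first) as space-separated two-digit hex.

Split into bytes (most-significant first): 02 B8 C2 E6 92 6C.
In little-endian order the low byte comes first in memory.
So at ascending addresses the bytes are 6C 92 E6 C2 B8 02.

6C 92 E6 C2 B8 02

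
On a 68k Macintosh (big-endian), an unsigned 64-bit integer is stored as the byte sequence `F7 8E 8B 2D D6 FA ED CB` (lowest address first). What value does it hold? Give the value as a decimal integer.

17838348203057671627

Big-endian: lowest address holds the most-significant byte.
The bytes are already most-significant first: 0xF78E8B2DD6FAEDCB.
0xF78E8B2DD6FAEDCB = 17838348203057671627.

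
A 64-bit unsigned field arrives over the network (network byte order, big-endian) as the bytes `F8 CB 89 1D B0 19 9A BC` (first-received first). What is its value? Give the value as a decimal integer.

17927573502279916220

In big-endian order the high byte comes first in memory.
The bytes are already most-significant first: 0xF8CB891DB0199ABC.
0xF8CB891DB0199ABC = 17927573502279916220.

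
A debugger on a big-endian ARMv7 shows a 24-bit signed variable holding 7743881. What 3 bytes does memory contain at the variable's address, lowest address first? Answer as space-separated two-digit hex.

7743881 in hexadecimal, padded to 24 bits, is 0x762989.
Split into bytes (most-significant first): 76 29 89.
Big-endian: lowest address holds the most-significant byte.
So the memory order matches the most-significant-first order: 76 29 89.

76 29 89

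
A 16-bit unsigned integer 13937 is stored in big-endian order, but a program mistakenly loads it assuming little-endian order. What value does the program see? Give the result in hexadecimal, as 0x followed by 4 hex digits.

0x7136

13937 in 16-bit hexadecimal is 0x3671.
Stored big-endian, the bytes at ascending addresses are 36 71.
Read back as little-endian, the first byte is least significant, giving 0x7136.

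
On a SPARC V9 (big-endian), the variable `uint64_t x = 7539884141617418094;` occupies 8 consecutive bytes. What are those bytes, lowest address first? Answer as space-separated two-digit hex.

7539884141617418094 in hexadecimal, padded to 64 bits, is 0x68A30CADC4B50F6E.
Split into bytes (most-significant first): 68 A3 0C AD C4 B5 0F 6E.
In big-endian order the high byte comes first in memory.
So the memory order matches the most-significant-first order: 68 A3 0C AD C4 B5 0F 6E.

68 A3 0C AD C4 B5 0F 6E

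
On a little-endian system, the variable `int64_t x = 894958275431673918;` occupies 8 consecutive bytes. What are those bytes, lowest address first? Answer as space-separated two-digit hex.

3E B0 E6 4F CF 87 6B 0C

894958275431673918 in hexadecimal, padded to 64 bits, is 0x0C6B87CF4FE6B03E.
Split into bytes (most-significant first): 0C 6B 87 CF 4F E6 B0 3E.
In little-endian order the low byte comes first in memory.
So at ascending addresses the bytes are 3E B0 E6 4F CF 87 6B 0C.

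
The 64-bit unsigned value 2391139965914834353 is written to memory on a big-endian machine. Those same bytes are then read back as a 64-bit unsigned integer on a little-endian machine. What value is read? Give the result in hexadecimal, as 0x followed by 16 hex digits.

0xB1E5975421092F21

2391139965914834353 in 64-bit hexadecimal is 0x212F09215497E5B1.
Stored big-endian, the bytes at ascending addresses are 21 2F 09 21 54 97 E5 B1.
Read back as little-endian, the first byte is least significant, giving 0xB1E5975421092F21.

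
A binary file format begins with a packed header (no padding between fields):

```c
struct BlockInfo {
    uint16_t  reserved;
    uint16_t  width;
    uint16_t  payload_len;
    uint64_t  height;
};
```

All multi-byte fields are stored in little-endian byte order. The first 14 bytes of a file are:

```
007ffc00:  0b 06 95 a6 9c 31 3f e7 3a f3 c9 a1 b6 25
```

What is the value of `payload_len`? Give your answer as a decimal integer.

`payload_len` follows `reserved` (2 B), `width` (2 B), so it starts at offset 2 + 2 = 4 and occupies 2 bytes.
Bytes at offsets 4..5: 9C 31.
In little-endian order the low byte comes first in memory.
Reassemble most-significant byte first: 31 9C → 0x319C.
0x319C = 12700.

12700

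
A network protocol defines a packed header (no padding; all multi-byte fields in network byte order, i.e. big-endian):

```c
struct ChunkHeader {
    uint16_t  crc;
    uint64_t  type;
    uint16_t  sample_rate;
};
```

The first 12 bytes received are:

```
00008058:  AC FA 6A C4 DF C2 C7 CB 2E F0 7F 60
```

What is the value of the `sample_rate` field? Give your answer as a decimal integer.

32608

`sample_rate` follows `crc` (2 B), `type` (8 B), so it starts at offset 2 + 8 = 10 and occupies 2 bytes.
Bytes at offsets 10..11: 7F 60.
Big-endian: lowest address holds the most-significant byte.
The bytes are already most-significant first: 0x7F60.
0x7F60 = 32608.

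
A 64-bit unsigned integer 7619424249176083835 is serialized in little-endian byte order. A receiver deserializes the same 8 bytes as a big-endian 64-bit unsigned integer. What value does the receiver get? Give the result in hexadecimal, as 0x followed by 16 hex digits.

7619424249176083835 in 64-bit hexadecimal is 0x69BDA1FC35234D7B.
Stored little-endian, the bytes at ascending addresses are 7B 4D 23 35 FC A1 BD 69.
Read back as big-endian, the last byte is least significant, giving 0x7B4D2335FCA1BD69.

0x7B4D2335FCA1BD69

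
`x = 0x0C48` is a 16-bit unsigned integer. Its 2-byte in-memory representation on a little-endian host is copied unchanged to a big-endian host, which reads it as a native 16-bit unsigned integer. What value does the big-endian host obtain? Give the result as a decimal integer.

Stored little-endian, the bytes at ascending addresses are 48 0C.
Read back as big-endian, the last byte is least significant, giving 0x480C.
0x480C = 18444.

18444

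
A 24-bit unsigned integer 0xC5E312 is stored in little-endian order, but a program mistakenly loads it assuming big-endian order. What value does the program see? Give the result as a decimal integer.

1237957

Stored little-endian, the bytes at ascending addresses are 12 E3 C5.
Read back as big-endian, the last byte is least significant, giving 0x12E3C5.
0x12E3C5 = 1237957.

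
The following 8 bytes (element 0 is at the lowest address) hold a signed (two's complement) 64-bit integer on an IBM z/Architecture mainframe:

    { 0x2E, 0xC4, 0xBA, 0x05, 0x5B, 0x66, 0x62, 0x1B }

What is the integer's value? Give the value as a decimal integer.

3370022953351012891

Big-endian stores the most-significant byte at the lowest address.
The bytes are already most-significant first: 0x2EC4BA055B66621B.
0x2EC4BA055B66621B = 3370022953351012891.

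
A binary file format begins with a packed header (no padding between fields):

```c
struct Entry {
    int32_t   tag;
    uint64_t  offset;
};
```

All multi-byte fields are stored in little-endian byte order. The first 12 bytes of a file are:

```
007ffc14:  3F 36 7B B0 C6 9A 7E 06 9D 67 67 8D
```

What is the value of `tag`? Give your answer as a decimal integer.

-1334102465

`tag` is the first field, at byte offset 0, occupying 4 bytes.
Bytes at offsets 0..3: 3F 36 7B B0.
In little-endian order the low byte comes first in memory.
Reassemble most-significant byte first: B0 7B 36 3F → 0xB07B363F.
Top bit is set, so as a signed 32-bit value this is 0xB07B363F − 2^32 = -1334102465.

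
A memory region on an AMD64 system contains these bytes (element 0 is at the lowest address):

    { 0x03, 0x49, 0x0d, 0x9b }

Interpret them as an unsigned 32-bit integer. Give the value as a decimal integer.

2601339139

Little-endian stores the least-significant byte at the lowest address.
Reassemble most-significant byte first: 9B 0D 49 03 → 0x9B0D4903.
0x9B0D4903 = 2601339139.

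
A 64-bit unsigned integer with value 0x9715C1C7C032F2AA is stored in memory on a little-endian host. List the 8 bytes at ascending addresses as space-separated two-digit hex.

Split into bytes (most-significant first): 97 15 C1 C7 C0 32 F2 AA.
Little-endian stores the least-significant byte at the lowest address.
So at ascending addresses the bytes are AA F2 32 C0 C7 C1 15 97.

AA F2 32 C0 C7 C1 15 97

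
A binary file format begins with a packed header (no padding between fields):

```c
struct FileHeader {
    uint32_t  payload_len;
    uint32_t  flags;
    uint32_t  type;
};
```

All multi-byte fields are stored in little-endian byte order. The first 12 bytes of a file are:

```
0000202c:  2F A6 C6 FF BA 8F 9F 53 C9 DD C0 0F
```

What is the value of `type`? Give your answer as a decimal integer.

`type` follows `payload_len` (4 B), `flags` (4 B), so it starts at offset 4 + 4 = 8 and occupies 4 bytes.
Bytes at offsets 8..11: C9 DD C0 0F.
In little-endian order the low byte comes first in memory.
Reassemble most-significant byte first: 0F C0 DD C9 → 0x0FC0DDC9.
0x0FC0DDC9 = 264297929.

264297929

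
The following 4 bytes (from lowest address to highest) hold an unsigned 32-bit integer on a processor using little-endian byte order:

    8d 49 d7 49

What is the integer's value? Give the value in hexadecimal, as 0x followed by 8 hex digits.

In little-endian order the low byte comes first in memory.
Reassemble most-significant byte first: 49 D7 49 8D → 0x49D7498D.

0x49D7498D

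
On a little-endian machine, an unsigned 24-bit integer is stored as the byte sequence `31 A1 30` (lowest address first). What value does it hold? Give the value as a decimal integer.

Little-endian stores the least-significant byte at the lowest address.
Reassemble most-significant byte first: 30 A1 31 → 0x30A131.
0x30A131 = 3186993.

3186993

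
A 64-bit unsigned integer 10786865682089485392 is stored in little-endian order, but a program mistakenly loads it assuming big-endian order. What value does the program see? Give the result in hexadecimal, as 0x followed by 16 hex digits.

10786865682089485392 in 64-bit hexadecimal is 0x95B2A52FC4CBA450.
Stored little-endian, the bytes at ascending addresses are 50 A4 CB C4 2F A5 B2 95.
Read back as big-endian, the last byte is least significant, giving 0x50A4CBC42FA5B295.

0x50A4CBC42FA5B295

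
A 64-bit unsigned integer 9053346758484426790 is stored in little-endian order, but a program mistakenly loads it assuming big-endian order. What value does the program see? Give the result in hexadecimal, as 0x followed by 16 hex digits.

9053346758484426790 in 64-bit hexadecimal is 0x7DA3F2E8FFE60026.
Stored little-endian, the bytes at ascending addresses are 26 00 E6 FF E8 F2 A3 7D.
Read back as big-endian, the last byte is least significant, giving 0x2600E6FFE8F2A37D.

0x2600E6FFE8F2A37D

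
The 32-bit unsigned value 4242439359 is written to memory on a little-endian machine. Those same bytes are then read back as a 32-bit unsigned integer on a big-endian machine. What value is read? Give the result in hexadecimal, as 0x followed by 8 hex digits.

0xBF7CDEFC

4242439359 in 32-bit hexadecimal is 0xFCDE7CBF.
Stored little-endian, the bytes at ascending addresses are BF 7C DE FC.
Read back as big-endian, the last byte is least significant, giving 0xBF7CDEFC.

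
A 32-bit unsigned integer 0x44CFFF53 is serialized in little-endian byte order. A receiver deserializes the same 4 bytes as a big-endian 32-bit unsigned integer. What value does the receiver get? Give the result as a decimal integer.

Stored little-endian, the bytes at ascending addresses are 53 FF CF 44.
Read back as big-endian, the last byte is least significant, giving 0x53FFCF44.
0x53FFCF44 = 1409273668.

1409273668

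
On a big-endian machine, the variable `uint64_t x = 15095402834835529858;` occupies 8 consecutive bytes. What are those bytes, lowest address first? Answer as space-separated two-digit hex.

D1 7D A4 E6 3F CB E0 82

15095402834835529858 in hexadecimal, padded to 64 bits, is 0xD17DA4E63FCBE082.
Split into bytes (most-significant first): D1 7D A4 E6 3F CB E0 82.
In big-endian order the high byte comes first in memory.
So the memory order matches the most-significant-first order: D1 7D A4 E6 3F CB E0 82.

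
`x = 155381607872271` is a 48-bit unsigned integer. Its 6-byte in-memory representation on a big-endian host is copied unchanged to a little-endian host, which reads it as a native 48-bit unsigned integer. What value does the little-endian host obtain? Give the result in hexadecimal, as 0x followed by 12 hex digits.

0x0FB78A99518D

155381607872271 in 48-bit hexadecimal is 0x8D51998AB70F.
Stored big-endian, the bytes at ascending addresses are 8D 51 99 8A B7 0F.
Read back as little-endian, the first byte is least significant, giving 0x0FB78A99518D.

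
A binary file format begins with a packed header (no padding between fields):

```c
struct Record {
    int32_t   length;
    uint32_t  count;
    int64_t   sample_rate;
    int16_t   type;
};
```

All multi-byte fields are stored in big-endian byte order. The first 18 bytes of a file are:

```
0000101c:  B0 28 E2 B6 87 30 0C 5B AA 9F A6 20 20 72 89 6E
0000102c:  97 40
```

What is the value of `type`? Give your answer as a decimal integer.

`type` follows `length` (4 B), `count` (4 B), `sample_rate` (8 B), so it starts at offset 4 + 4 + 8 = 16 and occupies 2 bytes.
Bytes at offsets 16..17: 97 40.
In big-endian order the high byte comes first in memory.
The bytes are already most-significant first: 0x9740.
Top bit is set, so as a signed 16-bit value this is 0x9740 − 2^16 = -26816.

-26816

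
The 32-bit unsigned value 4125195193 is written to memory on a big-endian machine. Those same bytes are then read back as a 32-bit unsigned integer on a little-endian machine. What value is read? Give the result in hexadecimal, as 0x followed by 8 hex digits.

4125195193 in 32-bit hexadecimal is 0xF5E17BB9.
Stored big-endian, the bytes at ascending addresses are F5 E1 7B B9.
Read back as little-endian, the first byte is least significant, giving 0xB97BE1F5.

0xB97BE1F5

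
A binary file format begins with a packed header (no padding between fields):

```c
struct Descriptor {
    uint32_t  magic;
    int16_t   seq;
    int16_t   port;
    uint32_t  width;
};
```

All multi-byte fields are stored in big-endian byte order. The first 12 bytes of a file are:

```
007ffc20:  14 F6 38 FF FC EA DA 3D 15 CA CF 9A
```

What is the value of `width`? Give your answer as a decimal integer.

365612954

`width` follows `magic` (4 B), `seq` (2 B), `port` (2 B), so it starts at offset 4 + 2 + 2 = 8 and occupies 4 bytes.
Bytes at offsets 8..11: 15 CA CF 9A.
Big-endian stores the most-significant byte at the lowest address.
The bytes are already most-significant first: 0x15CACF9A.
0x15CACF9A = 365612954.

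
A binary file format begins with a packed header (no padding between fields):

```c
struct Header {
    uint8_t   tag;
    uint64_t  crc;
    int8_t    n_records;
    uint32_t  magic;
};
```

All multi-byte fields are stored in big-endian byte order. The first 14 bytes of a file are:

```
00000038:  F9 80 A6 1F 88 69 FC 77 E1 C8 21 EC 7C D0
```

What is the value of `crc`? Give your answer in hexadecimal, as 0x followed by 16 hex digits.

0x80A61F8869FC77E1

`crc` follows `tag` (1 byte), so it starts at byte offset 1 and occupies 8 bytes.
Bytes at offsets 1..8: 80 A6 1F 88 69 FC 77 E1.
In big-endian order the high byte comes first in memory.
The bytes are already most-significant first: 0x80A61F8869FC77E1.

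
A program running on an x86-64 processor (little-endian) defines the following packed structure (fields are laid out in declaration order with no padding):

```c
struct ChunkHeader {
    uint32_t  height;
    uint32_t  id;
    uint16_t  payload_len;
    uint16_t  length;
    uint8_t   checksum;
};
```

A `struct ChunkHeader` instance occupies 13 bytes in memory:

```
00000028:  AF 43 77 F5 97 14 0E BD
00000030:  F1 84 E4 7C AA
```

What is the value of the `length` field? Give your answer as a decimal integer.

31972

`length` follows `height` (4 B), `id` (4 B), `payload_len` (2 B), so it starts at offset 4 + 4 + 2 = 10 and occupies 2 bytes.
Bytes at offsets 10..11: E4 7C.
Little-endian: lowest address holds the least-significant byte.
Reassemble most-significant byte first: 7C E4 → 0x7CE4.
0x7CE4 = 31972.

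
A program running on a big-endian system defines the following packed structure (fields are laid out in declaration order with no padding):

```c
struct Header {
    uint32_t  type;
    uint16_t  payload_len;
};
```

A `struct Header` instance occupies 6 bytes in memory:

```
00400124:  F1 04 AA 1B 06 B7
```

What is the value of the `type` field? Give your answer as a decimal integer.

4043614747

`type` is the first field, at byte offset 0, occupying 4 bytes.
Bytes at offsets 0..3: F1 04 AA 1B.
Big-endian: lowest address holds the most-significant byte.
The bytes are already most-significant first: 0xF104AA1B.
0xF104AA1B = 4043614747.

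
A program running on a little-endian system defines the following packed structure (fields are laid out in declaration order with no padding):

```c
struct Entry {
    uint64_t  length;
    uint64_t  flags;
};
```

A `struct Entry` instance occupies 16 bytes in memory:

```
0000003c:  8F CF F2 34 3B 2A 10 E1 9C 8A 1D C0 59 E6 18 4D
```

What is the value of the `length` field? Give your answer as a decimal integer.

16217508691940921231

`length` is the first field, at byte offset 0, occupying 8 bytes.
Bytes at offsets 0..7: 8F CF F2 34 3B 2A 10 E1.
Little-endian: lowest address holds the least-significant byte.
Reassemble most-significant byte first: E1 10 2A 3B 34 F2 CF 8F → 0xE1102A3B34F2CF8F.
0xE1102A3B34F2CF8F = 16217508691940921231.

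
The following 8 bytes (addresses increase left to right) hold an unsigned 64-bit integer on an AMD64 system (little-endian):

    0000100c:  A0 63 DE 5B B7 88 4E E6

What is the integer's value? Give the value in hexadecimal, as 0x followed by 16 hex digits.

0xE64E88B75BDE63A0

Little-endian stores the least-significant byte at the lowest address.
Reassemble most-significant byte first: E6 4E 88 B7 5B DE 63 A0 → 0xE64E88B75BDE63A0.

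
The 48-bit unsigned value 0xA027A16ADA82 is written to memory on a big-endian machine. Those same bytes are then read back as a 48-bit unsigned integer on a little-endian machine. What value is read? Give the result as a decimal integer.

143874603427744

Stored big-endian, the bytes at ascending addresses are A0 27 A1 6A DA 82.
Read back as little-endian, the first byte is least significant, giving 0x82DA6AA127A0.
0x82DA6AA127A0 = 143874603427744.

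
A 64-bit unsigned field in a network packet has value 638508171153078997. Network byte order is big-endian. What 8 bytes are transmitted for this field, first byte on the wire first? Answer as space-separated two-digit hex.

08 DC 6F CC 77 C3 7A D5

638508171153078997 in hexadecimal, padded to 64 bits, is 0x08DC6FCC77C37AD5.
Split into bytes (most-significant first): 08 DC 6F CC 77 C3 7A D5.
Big-endian stores the most-significant byte at the lowest address.
So the memory order matches the most-significant-first order: 08 DC 6F CC 77 C3 7A D5.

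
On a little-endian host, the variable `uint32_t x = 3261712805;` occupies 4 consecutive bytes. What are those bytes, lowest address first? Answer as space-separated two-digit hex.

A5 C9 69 C2

3261712805 in hexadecimal, padded to 32 bits, is 0xC269C9A5.
Split into bytes (most-significant first): C2 69 C9 A5.
Little-endian stores the least-significant byte at the lowest address.
So at ascending addresses the bytes are A5 C9 69 C2.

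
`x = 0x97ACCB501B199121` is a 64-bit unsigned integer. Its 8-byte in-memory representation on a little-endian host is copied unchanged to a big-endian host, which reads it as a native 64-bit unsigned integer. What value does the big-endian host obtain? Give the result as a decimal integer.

Stored little-endian, the bytes at ascending addresses are 21 91 19 1B 50 CB AC 97.
Read back as big-endian, the last byte is least significant, giving 0x2191191B50CBAC97.
0x2191191B50CBAC97 = 2418742079985003671.

2418742079985003671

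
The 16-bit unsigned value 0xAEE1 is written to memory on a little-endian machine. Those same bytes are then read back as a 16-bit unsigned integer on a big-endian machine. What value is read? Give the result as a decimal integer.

Stored little-endian, the bytes at ascending addresses are E1 AE.
Read back as big-endian, the last byte is least significant, giving 0xE1AE.
0xE1AE = 57774.

57774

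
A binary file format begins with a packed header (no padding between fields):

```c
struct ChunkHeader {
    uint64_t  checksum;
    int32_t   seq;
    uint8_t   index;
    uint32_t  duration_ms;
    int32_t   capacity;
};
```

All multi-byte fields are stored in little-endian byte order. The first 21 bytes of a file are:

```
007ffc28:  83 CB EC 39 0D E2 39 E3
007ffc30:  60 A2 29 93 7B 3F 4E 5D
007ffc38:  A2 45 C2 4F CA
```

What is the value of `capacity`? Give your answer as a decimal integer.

`capacity` follows `checksum` (8 B), `seq` (4 B), `index` (1 B), `duration_ms` (4 B), so it starts at offset 8 + 4 + 1 + 4 = 17 and occupies 4 bytes.
Bytes at offsets 17..20: 45 C2 4F CA.
Little-endian: lowest address holds the least-significant byte.
Reassemble most-significant byte first: CA 4F C2 45 → 0xCA4FC245.
Top bit is set, so as a signed 32-bit value this is 0xCA4FC245 − 2^32 = -900742587.

-900742587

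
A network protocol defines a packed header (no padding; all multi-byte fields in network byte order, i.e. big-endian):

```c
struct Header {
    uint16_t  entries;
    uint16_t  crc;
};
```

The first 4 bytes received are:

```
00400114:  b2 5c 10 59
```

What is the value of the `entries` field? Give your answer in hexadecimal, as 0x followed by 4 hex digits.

`entries` is the first field, at byte offset 0, occupying 2 bytes.
Bytes at offsets 0..1: B2 5C.
Big-endian: lowest address holds the most-significant byte.
The bytes are already most-significant first: 0xB25C.

0xB25C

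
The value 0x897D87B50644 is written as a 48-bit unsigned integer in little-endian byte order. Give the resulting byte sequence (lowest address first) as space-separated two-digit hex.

44 06 B5 87 7D 89

Split into bytes (most-significant first): 89 7D 87 B5 06 44.
In little-endian order the low byte comes first in memory.
So at ascending addresses the bytes are 44 06 B5 87 7D 89.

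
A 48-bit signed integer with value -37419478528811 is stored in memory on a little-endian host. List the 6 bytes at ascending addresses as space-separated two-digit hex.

D5 4C 46 99 F7 DD

Two's complement of -37419478528811 in 48 bits: 37419478528811 = 0x220866B9B32B; invert → 0xDDF799464CD4; add 1 → 0xDDF799464CD5.
Split into bytes (most-significant first): DD F7 99 46 4C D5.
In little-endian order the low byte comes first in memory.
So at ascending addresses the bytes are D5 4C 46 99 F7 DD.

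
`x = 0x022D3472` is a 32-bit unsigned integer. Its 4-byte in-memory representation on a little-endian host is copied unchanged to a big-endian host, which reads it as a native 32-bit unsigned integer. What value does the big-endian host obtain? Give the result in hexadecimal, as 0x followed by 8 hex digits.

0x72342D02

Stored little-endian, the bytes at ascending addresses are 72 34 2D 02.
Read back as big-endian, the last byte is least significant, giving 0x72342D02.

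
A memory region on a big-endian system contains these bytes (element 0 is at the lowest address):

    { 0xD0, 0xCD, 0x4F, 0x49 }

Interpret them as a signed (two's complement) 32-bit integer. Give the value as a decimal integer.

In big-endian order the high byte comes first in memory.
The bytes are already most-significant first: 0xD0CD4F49.
Top bit is set, so as a signed 32-bit value this is 0xD0CD4F49 − 2^32 = -791851191.

-791851191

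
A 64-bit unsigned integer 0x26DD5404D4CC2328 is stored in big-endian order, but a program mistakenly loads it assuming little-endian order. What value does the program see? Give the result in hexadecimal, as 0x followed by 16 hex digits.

Stored big-endian, the bytes at ascending addresses are 26 DD 54 04 D4 CC 23 28.
Read back as little-endian, the first byte is least significant, giving 0x2823CCD40454DD26.

0x2823CCD40454DD26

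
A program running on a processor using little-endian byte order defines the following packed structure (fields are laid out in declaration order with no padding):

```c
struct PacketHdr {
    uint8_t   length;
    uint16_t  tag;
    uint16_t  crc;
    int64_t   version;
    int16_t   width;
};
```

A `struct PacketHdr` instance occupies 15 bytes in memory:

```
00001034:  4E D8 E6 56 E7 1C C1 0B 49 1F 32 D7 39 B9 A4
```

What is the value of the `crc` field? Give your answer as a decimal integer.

59222

`crc` follows `length` (1 B), `tag` (2 B), so it starts at offset 1 + 2 = 3 and occupies 2 bytes.
Bytes at offsets 3..4: 56 E7.
Little-endian stores the least-significant byte at the lowest address.
Reassemble most-significant byte first: E7 56 → 0xE756.
0xE756 = 59222.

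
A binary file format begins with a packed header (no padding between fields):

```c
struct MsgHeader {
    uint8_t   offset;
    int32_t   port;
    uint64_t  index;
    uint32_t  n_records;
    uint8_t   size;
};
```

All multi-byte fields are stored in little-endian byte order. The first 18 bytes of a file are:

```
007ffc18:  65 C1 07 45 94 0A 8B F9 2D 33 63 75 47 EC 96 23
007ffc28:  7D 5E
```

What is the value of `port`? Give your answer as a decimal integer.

`port` follows `offset` (1 byte), so it starts at byte offset 1 and occupies 4 bytes.
Bytes at offsets 1..4: C1 07 45 94.
Little-endian: lowest address holds the least-significant byte.
Reassemble most-significant byte first: 94 45 07 C1 → 0x944507C1.
Top bit is set, so as a signed 32-bit value this is 0x944507C1 − 2^32 = -1807415359.

-1807415359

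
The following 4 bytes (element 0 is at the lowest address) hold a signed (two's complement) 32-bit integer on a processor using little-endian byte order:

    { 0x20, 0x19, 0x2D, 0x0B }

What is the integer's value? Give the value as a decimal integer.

187504928

Little-endian: lowest address holds the least-significant byte.
Reassemble most-significant byte first: 0B 2D 19 20 → 0x0B2D1920.
0x0B2D1920 = 187504928.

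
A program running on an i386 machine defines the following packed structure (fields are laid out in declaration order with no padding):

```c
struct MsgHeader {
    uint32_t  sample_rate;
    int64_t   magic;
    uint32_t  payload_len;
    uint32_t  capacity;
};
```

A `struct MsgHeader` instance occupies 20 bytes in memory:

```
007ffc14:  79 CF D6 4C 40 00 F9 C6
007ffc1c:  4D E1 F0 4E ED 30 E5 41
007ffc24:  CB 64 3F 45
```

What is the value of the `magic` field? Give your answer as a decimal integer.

`magic` follows `sample_rate` (4 bytes), so it starts at byte offset 4 and occupies 8 bytes.
Bytes at offsets 4..11: 40 00 F9 C6 4D E1 F0 4E.
Little-endian: lowest address holds the least-significant byte.
Reassemble most-significant byte first: 4E F0 E1 4D C6 F9 00 40 → 0x4EF0E14DC6F90040.
0x4EF0E14DC6F90040 = 5688294053535875136.

5688294053535875136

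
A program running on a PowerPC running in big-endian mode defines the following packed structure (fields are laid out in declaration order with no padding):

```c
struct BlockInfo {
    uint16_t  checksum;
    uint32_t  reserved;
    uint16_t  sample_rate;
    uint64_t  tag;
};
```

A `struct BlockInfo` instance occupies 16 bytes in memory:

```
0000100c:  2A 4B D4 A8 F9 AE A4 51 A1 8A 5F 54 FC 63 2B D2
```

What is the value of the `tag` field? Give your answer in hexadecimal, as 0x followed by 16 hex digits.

`tag` follows `checksum` (2 B), `reserved` (4 B), `sample_rate` (2 B), so it starts at offset 2 + 4 + 2 = 8 and occupies 8 bytes.
Bytes at offsets 8..15: A1 8A 5F 54 FC 63 2B D2.
In big-endian order the high byte comes first in memory.
The bytes are already most-significant first: 0xA18A5F54FC632BD2.

0xA18A5F54FC632BD2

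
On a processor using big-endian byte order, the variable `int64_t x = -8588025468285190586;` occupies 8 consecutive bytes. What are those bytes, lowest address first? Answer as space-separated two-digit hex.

88 D1 34 56 80 DA 7E 46

Two's complement of -8588025468285190586 in 64 bits: 8588025468285190586 = 0x772ECBA97F2581BA; invert → 0x88D1345680DA7E45; add 1 → 0x88D1345680DA7E46.
Split into bytes (most-significant first): 88 D1 34 56 80 DA 7E 46.
Big-endian stores the most-significant byte at the lowest address.
So the memory order matches the most-significant-first order: 88 D1 34 56 80 DA 7E 46.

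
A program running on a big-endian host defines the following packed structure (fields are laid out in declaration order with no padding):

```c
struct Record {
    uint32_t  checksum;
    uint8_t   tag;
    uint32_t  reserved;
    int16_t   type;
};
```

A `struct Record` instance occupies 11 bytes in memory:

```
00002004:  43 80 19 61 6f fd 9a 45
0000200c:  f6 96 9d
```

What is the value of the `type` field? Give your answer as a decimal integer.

-26979

`type` follows `checksum` (4 B), `tag` (1 B), `reserved` (4 B), so it starts at offset 4 + 1 + 4 = 9 and occupies 2 bytes.
Bytes at offsets 9..10: 96 9D.
In big-endian order the high byte comes first in memory.
The bytes are already most-significant first: 0x969D.
Top bit is set, so as a signed 16-bit value this is 0x969D − 2^16 = -26979.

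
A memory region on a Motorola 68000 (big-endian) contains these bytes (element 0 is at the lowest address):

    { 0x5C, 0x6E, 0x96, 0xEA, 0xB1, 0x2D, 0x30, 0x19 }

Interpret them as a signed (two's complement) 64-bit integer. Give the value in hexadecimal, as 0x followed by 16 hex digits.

Big-endian stores the most-significant byte at the lowest address.
The bytes are already most-significant first: 0x5C6E96EAB12D3019.

0x5C6E96EAB12D3019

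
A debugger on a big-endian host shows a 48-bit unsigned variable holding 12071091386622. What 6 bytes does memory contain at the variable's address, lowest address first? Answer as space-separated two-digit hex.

12071091386622 in hexadecimal, padded to 48 bits, is 0x0AFA851D38FE.
Split into bytes (most-significant first): 0A FA 85 1D 38 FE.
In big-endian order the high byte comes first in memory.
So the memory order matches the most-significant-first order: 0A FA 85 1D 38 FE.

0A FA 85 1D 38 FE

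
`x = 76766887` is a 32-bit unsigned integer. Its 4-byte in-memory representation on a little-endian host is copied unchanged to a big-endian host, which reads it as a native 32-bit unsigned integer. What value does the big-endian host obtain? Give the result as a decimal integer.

76766887 in 32-bit hexadecimal is 0x04935EA7.
Stored little-endian, the bytes at ascending addresses are A7 5E 93 04.
Read back as big-endian, the last byte is least significant, giving 0xA75E9304.
0xA75E9304 = 2807993092.

2807993092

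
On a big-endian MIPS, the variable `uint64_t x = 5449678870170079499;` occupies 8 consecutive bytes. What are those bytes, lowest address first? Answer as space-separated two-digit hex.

5449678870170079499 in hexadecimal, padded to 64 bits, is 0x4BA1260F0C70910B.
Split into bytes (most-significant first): 4B A1 26 0F 0C 70 91 0B.
Big-endian: lowest address holds the most-significant byte.
So the memory order matches the most-significant-first order: 4B A1 26 0F 0C 70 91 0B.

4B A1 26 0F 0C 70 91 0B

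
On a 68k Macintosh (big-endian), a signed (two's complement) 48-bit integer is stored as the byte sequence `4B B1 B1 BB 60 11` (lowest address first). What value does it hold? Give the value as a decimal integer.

83226563141649

In big-endian order the high byte comes first in memory.
The bytes are already most-significant first: 0x4BB1B1BB6011.
0x4BB1B1BB6011 = 83226563141649.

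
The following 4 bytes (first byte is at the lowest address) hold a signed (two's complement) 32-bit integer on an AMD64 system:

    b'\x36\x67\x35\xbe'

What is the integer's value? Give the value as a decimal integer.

-1103796426

Little-endian: lowest address holds the least-significant byte.
Reassemble most-significant byte first: BE 35 67 36 → 0xBE356736.
Top bit is set, so as a signed 32-bit value this is 0xBE356736 − 2^32 = -1103796426.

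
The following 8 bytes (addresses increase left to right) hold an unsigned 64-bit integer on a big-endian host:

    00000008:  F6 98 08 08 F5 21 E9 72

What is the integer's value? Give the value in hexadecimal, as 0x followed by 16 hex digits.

Big-endian stores the most-significant byte at the lowest address.
The bytes are already most-significant first: 0xF6980808F521E972.

0xF6980808F521E972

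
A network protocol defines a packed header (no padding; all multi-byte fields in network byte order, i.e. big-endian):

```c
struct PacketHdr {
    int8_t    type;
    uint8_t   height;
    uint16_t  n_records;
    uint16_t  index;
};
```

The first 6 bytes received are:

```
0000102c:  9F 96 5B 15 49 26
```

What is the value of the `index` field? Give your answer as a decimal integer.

`index` follows `type` (1 B), `height` (1 B), `n_records` (2 B), so it starts at offset 1 + 1 + 2 = 4 and occupies 2 bytes.
Bytes at offsets 4..5: 49 26.
Big-endian stores the most-significant byte at the lowest address.
The bytes are already most-significant first: 0x4926.
0x4926 = 18726.

18726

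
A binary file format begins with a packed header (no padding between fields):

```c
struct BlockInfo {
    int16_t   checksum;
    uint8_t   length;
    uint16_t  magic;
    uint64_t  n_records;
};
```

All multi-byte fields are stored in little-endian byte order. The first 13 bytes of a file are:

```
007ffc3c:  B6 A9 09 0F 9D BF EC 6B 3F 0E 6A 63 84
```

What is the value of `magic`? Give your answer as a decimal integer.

40207

`magic` follows `checksum` (2 B), `length` (1 B), so it starts at offset 2 + 1 = 3 and occupies 2 bytes.
Bytes at offsets 3..4: 0F 9D.
Little-endian: lowest address holds the least-significant byte.
Reassemble most-significant byte first: 9D 0F → 0x9D0F.
0x9D0F = 40207.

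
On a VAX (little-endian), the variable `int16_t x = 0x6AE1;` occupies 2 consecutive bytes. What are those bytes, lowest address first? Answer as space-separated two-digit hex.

E1 6A

Split into bytes (most-significant first): 6A E1.
Little-endian stores the least-significant byte at the lowest address.
So at ascending addresses the bytes are E1 6A.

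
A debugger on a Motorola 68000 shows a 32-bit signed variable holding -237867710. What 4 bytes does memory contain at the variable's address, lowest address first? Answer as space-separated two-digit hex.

Two's complement of -237867710 in 32 bits: 237867710 = 0x0E2D92BE; invert → 0xF1D26D41; add 1 → 0xF1D26D42.
Split into bytes (most-significant first): F1 D2 6D 42.
Big-endian: lowest address holds the most-significant byte.
So the memory order matches the most-significant-first order: F1 D2 6D 42.

F1 D2 6D 42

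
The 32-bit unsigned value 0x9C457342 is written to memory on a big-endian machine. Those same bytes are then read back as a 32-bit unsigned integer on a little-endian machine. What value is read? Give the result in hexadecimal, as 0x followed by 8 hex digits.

Stored big-endian, the bytes at ascending addresses are 9C 45 73 42.
Read back as little-endian, the first byte is least significant, giving 0x4273459C.

0x4273459C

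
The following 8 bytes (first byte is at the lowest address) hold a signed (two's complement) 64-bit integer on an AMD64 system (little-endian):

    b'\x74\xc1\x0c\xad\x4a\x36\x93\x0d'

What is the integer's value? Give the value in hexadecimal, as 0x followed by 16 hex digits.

0x0D93364AAD0CC174

Little-endian stores the least-significant byte at the lowest address.
Reassemble most-significant byte first: 0D 93 36 4A AD 0C C1 74 → 0x0D93364AAD0CC174.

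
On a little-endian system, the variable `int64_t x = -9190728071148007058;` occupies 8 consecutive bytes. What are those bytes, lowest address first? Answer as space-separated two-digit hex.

Two's complement of -9190728071148007058 in 64 bits: 9190728071148007058 = 0x7F8C067C73FCEE92; invert → 0x8073F9838C03116D; add 1 → 0x8073F9838C03116E.
Split into bytes (most-significant first): 80 73 F9 83 8C 03 11 6E.
Little-endian stores the least-significant byte at the lowest address.
So at ascending addresses the bytes are 6E 11 03 8C 83 F9 73 80.

6E 11 03 8C 83 F9 73 80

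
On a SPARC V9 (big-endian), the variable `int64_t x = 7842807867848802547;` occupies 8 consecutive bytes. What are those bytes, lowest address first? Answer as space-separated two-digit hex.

7842807867848802547 in hexadecimal, padded to 64 bits, is 0x6CD74033ECC440F3.
Split into bytes (most-significant first): 6C D7 40 33 EC C4 40 F3.
Big-endian stores the most-significant byte at the lowest address.
So the memory order matches the most-significant-first order: 6C D7 40 33 EC C4 40 F3.

6C D7 40 33 EC C4 40 F3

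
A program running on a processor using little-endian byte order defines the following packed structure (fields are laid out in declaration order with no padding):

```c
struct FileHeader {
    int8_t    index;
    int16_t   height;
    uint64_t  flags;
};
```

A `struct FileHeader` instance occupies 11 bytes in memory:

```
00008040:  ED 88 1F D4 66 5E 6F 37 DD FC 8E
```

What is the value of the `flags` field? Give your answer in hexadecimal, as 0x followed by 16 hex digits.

`flags` follows `index` (1 B), `height` (2 B), so it starts at offset 1 + 2 = 3 and occupies 8 bytes.
Bytes at offsets 3..10: D4 66 5E 6F 37 DD FC 8E.
In little-endian order the low byte comes first in memory.
Reassemble most-significant byte first: 8E FC DD 37 6F 5E 66 D4 → 0x8EFCDD376F5E66D4.

0x8EFCDD376F5E66D4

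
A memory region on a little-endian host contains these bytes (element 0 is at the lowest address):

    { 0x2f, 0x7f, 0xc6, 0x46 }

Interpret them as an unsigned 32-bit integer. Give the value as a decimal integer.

1187413807

Little-endian stores the least-significant byte at the lowest address.
Reassemble most-significant byte first: 46 C6 7F 2F → 0x46C67F2F.
0x46C67F2F = 1187413807.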